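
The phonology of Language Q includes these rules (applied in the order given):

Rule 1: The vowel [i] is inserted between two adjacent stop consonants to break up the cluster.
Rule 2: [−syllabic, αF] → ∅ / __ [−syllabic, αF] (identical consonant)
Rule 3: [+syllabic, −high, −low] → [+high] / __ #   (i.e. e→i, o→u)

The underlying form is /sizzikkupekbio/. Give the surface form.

Rule 1 (stop-cluster i-epenthesis): /k/ and /k/ form a stop–stop cluster, so [i] is inserted between them. /k/ and /b/ form a stop–stop cluster, so [i] is inserted between them. /sizzikkupekbio/ → sizzikikupekibio.
Rule 2 (degemination): /zz/ is a geminate; the first /z/ deletes. /sizzikikupekibio/ → sizikikupekibio.
Rule 3 (final vowel raising): /o/ is a mid vowel in word-final position, so it raises to [u]. /sizikikupekibio/ → sizikikupekibiu.

sizikikupekibiu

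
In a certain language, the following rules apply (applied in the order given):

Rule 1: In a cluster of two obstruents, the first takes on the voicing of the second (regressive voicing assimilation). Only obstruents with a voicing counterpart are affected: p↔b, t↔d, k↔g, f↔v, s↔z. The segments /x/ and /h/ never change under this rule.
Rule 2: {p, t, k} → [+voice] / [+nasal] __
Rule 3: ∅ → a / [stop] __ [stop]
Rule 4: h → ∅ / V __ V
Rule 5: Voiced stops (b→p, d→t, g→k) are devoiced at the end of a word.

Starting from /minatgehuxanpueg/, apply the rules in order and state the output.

minadageuxanbuek

Rule 1 (regressive voicing assimilation): /t/ precedes the voiced obstruent /g/, so it voices to [d] by assimilation. /minatgehuxanpueg/ → minadgehuxanpueg.
Rule 2 (post-nasal voicing): /p/ is a voiceless stop immediately after the nasal /n/, so it voices to [b]. /minadgehuxanpueg/ → minadgehuxanbueg.
Rule 3 (stop-cluster a-epenthesis): /d/ and /g/ form a stop–stop cluster, so [a] is inserted between them. /minadgehuxanbueg/ → minadagehuxanbueg.
Rule 4 (intervocalic h-deletion): /h/ occurs between vowels /e/ and /u/, so it deletes. /minadagehuxanbueg/ → minadageuxanbueg.
Rule 5 (final devoicing): /g/ is a voiced stop in word-final position, so it devoices to [k]. /minadageuxanbueg/ → minadageuxanbuek.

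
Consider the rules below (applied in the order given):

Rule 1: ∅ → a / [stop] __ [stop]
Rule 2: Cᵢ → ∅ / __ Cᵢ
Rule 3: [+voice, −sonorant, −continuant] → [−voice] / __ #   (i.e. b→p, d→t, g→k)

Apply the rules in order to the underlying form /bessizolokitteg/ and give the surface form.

Rule 1 (stop-cluster a-epenthesis): /t/ and /t/ form a stop–stop cluster, so [a] is inserted between them. /bessizolokitteg/ → bessizolokitateg.
Rule 2 (degemination): /ss/ is a geminate; the first /s/ deletes. /bessizolokitateg/ → besizolokitateg.
Rule 3 (final devoicing): /g/ is a voiced stop in word-final position, so it devoices to [k]. /besizolokitateg/ → besizolokitatek.

besizolokitatek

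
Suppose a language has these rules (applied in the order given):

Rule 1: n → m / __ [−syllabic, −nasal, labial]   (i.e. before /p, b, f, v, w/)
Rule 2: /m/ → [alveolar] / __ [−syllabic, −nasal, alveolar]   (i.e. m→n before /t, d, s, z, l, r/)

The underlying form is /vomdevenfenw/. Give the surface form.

vondevemfemw

Rule 1 (nasal place assimilation): /n/ precedes the labial consonant /f/, so it assimilates in place to [m]. /n/ precedes the labial consonant /w/, so it assimilates in place to [m]. /vomdevenfenw/ → vomdevemfemw.
Rule 2 (nasal place assimilation): /m/ precedes the alveolar consonant /d/, so it assimilates in place to [n]. /vomdevemfemw/ → vondevemfemw.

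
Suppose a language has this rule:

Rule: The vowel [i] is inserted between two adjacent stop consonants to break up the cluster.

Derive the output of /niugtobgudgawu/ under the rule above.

/g/ and /t/ form a stop–stop cluster, so [i] is inserted between them.
/b/ and /g/ form a stop–stop cluster, so [i] is inserted between them.
/d/ and /g/ form a stop–stop cluster, so [i] is inserted between them.
Surface form: [niugitobigudigawu].

niugitobigudigawu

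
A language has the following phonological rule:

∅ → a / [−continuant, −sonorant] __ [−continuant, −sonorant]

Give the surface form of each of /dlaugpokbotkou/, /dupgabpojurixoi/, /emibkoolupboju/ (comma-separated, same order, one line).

dlaugapokabotakou, dupagabapojurixoi, emibakoolupaboju

/dlaugpokbotkou/: /g/ and /p/ form a stop–stop cluster, so [a] is inserted between them. /k/ and /b/ form a stop–stop cluster, so [a] is inserted between them. /t/ and /k/ form a stop–stop cluster, so [a] is inserted between them. → [dlaugapokabotakou].
/dupgabpojurixoi/: /p/ and /g/ form a stop–stop cluster, so [a] is inserted between them. /b/ and /p/ form a stop–stop cluster, so [a] is inserted between them. → [dupagabapojurixoi].
/emibkoolupboju/: /b/ and /k/ form a stop–stop cluster, so [a] is inserted between them. /p/ and /b/ form a stop–stop cluster, so [a] is inserted between them. → [emibakoolupaboju].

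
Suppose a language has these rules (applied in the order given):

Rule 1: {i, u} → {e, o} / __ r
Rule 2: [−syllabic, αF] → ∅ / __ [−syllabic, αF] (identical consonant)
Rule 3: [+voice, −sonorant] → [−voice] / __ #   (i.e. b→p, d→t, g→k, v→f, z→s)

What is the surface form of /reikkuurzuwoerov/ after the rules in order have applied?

reikuorzuwoerof

Rule 1 (pre-rhotic lowering): /u/ is a high vowel immediately before /r/, so it lowers to [o]. /reikkuurzuwoerov/ → reikkuorzuwoerov.
Rule 2 (degemination): /kk/ is a geminate; the first /k/ deletes. /reikkuorzuwoerov/ → reikuorzuwoerov.
Rule 3 (final devoicing): /v/ is a voiced obstruent in word-final position, so it devoices to [f]. /reikuorzuwoerov/ → reikuorzuwoerof.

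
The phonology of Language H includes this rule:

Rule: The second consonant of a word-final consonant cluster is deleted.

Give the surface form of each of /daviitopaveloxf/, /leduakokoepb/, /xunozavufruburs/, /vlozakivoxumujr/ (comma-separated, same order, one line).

/daviitopaveloxf/: /f/ is the second consonant of a word-final cluster /xf/, so it deletes. → [daviitopavelox].
/leduakokoepb/: /b/ is the second consonant of a word-final cluster /pb/, so it deletes. → [leduakokoep].
/xunozavufruburs/: /s/ is the second consonant of a word-final cluster /rs/, so it deletes. → [xunozavufrubur].
/vlozakivoxumujr/: /r/ is the second consonant of a word-final cluster /jr/, so it deletes. → [vlozakivoxumuj].

daviitopavelox, leduakokoep, xunozavufrubur, vlozakivoxumuj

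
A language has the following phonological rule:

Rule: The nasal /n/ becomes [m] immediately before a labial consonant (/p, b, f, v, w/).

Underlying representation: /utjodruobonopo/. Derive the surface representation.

No segment of /utjodruobonopo/ meets the structural description of the rule, so the form surfaces unchanged.

utjodruobonopo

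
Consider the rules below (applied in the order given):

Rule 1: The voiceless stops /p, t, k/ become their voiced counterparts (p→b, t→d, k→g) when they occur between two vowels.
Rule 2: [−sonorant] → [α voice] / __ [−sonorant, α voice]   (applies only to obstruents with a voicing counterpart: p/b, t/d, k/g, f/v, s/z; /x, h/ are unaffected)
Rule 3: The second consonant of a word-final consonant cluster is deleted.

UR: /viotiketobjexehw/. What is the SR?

Rule 1 (intervocalic voicing): /t/ is a voiceless stop between vowels /o/ and /i/, so it voices to [d]. /k/ is a voiceless stop between vowels /i/ and /e/, so it voices to [g]. /t/ is a voiceless stop between vowels /e/ and /o/, so it voices to [d]. /viotiketobjexehw/ → viodigedobjexehw.
Rule 2 (regressive voicing assimilation): no segment meets the environment; /viodigedobjexehw/ is unchanged.
Rule 3 (final cluster simplification): /w/ is the second consonant of a word-final cluster /hw/, so it deletes. /viodigedobjexehw/ → viodigedobjexeh.

viodigedobjexeh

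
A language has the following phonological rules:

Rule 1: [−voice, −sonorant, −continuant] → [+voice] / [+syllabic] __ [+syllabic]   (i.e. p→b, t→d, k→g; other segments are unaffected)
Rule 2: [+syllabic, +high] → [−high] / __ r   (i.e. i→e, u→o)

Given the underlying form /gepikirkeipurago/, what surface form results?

gebigerkeiborago

Rule 1 (intervocalic voicing): /p/ is a voiceless stop between vowels /e/ and /i/, so it voices to [b]. /k/ is a voiceless stop between vowels /i/ and /i/, so it voices to [g]. /p/ is a voiceless stop between vowels /i/ and /u/, so it voices to [b]. /gepikirkeipurago/ → gebigirkeiburago.
Rule 2 (pre-rhotic lowering): /i/ is a high vowel immediately before /r/, so it lowers to [e]. /u/ is a high vowel immediately before /r/, so it lowers to [o]. /gebigirkeiburago/ → gebigerkeiborago.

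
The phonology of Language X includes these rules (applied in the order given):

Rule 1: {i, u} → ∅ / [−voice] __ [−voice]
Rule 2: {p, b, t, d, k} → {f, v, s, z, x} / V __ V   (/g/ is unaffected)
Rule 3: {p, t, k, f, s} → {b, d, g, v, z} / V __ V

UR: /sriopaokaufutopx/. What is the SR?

Rule 1 (high vowel syncope): /u/ is a high vowel flanked by voiceless consonants /f/ and /t/, so it deletes. /sriopaokaufutopx/ → sriopaokauftopx.
Rule 2 (intervocalic spirantization): /p/ is a stop between vowels /o/ and /a/, so it spirantizes to the fricative [f]. /k/ is a stop between vowels /o/ and /a/, so it spirantizes to the fricative [x]. /sriopaokauftopx/ → sriofaoxauftopx.
Rule 3 (intervocalic voicing): /f/ is a voiceless obstruent between vowels /o/ and /a/, so it voices to [v]. /sriofaoxauftopx/ → sriovaoxauftopx.

sriovaoxauftopx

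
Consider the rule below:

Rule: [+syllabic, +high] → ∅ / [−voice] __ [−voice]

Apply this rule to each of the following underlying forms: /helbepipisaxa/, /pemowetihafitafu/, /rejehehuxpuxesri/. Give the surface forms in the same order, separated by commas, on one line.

/helbepipisaxa/: /i/ is a high vowel flanked by voiceless consonants /p/ and /p/, so it deletes. /i/ is a high vowel flanked by voiceless consonants /p/ and /s/, so it deletes. → [helbeppsaxa].
/pemowetihafitafu/: /i/ is a high vowel flanked by voiceless consonants /t/ and /h/, so it deletes. /i/ is a high vowel flanked by voiceless consonants /f/ and /t/, so it deletes. → [pemowethaftafu].
/rejehehuxpuxesri/: /u/ is a high vowel flanked by voiceless consonants /h/ and /x/, so it deletes. /u/ is a high vowel flanked by voiceless consonants /p/ and /x/, so it deletes. → [rejehehxpxesri].

helbeppsaxa, pemowethaftafu, rejehehxpxesri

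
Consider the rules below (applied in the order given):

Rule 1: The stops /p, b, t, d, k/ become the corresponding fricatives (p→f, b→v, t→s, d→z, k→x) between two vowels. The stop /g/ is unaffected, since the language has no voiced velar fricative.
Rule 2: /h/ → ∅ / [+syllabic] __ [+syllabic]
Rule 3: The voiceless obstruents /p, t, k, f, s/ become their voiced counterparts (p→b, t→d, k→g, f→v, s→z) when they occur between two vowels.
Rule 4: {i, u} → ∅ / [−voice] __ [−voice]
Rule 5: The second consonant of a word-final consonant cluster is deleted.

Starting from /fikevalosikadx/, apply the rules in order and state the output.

Rule 1 (intervocalic spirantization): /k/ is a stop between vowels /i/ and /e/, so it spirantizes to the fricative [x]. /k/ is a stop between vowels /i/ and /a/, so it spirantizes to the fricative [x]. /fikevalosikadx/ → fixevalosixadx.
Rule 2 (intervocalic h-deletion): no segment meets the environment; /fixevalosixadx/ is unchanged.
Rule 3 (intervocalic voicing): /s/ is a voiceless obstruent between vowels /o/ and /i/, so it voices to [z]. /fixevalosixadx/ → fixevalozixadx.
Rule 4 (high vowel syncope): /i/ is a high vowel flanked by voiceless consonants /f/ and /x/, so it deletes. /fixevalozixadx/ → fxevalozixadx.
Rule 5 (final cluster simplification): /x/ is the second consonant of a word-final cluster /dx/, so it deletes. /fxevalozixadx/ → fxevalozixad.

fxevalozixad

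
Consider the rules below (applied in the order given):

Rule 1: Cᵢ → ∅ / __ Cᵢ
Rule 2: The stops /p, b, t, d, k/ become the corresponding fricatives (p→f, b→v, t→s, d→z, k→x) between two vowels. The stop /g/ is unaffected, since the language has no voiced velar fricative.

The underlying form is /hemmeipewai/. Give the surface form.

Rule 1 (degemination): /mm/ is a geminate; the first /m/ deletes. /hemmeipewai/ → hemeipewai.
Rule 2 (intervocalic spirantization): /p/ is a stop between vowels /i/ and /e/, so it spirantizes to the fricative [f]. /hemeipewai/ → hemeifewai.

hemeifewai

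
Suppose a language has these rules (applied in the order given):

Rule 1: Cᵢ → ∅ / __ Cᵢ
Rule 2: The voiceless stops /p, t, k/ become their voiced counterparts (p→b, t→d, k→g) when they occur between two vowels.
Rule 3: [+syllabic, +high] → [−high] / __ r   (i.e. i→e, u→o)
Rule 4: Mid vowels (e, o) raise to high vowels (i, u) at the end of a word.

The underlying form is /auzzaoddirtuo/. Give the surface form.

auzaodertuu

Rule 1 (degemination): /zz/ is a geminate; the first /z/ deletes. /dd/ is a geminate; the first /d/ deletes. /auzzaoddirtuo/ → auzaodirtuo.
Rule 2 (intervocalic voicing): no segment meets the environment; /auzaodirtuo/ is unchanged.
Rule 3 (pre-rhotic lowering): /i/ is a high vowel immediately before /r/, so it lowers to [e]. /auzaodirtuo/ → auzaodertuo.
Rule 4 (final vowel raising): /o/ is a mid vowel in word-final position, so it raises to [u]. /auzaodertuo/ → auzaodertuu.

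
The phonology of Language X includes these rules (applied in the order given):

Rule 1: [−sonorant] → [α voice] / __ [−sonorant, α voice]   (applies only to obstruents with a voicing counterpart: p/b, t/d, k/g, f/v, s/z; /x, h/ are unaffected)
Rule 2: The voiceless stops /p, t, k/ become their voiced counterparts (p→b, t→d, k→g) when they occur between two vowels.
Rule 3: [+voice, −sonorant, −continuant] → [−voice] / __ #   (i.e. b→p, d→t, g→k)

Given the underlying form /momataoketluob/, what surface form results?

momadaogetluop

Rule 1 (regressive voicing assimilation): no segment meets the environment; /momataoketluob/ is unchanged.
Rule 2 (intervocalic voicing): /t/ is a voiceless stop between vowels /a/ and /a/, so it voices to [d]. /k/ is a voiceless stop between vowels /o/ and /e/, so it voices to [g]. /momataoketluob/ → momadaogetluob.
Rule 3 (final devoicing): /b/ is a voiced stop in word-final position, so it devoices to [p]. /momadaogetluob/ → momadaogetluop.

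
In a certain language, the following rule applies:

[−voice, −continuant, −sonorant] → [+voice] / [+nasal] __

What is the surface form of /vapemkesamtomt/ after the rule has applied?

Scanning /vapemkesamtomt/: /p/ at position 3 is not in the conditioning environment; /k/ is a voiceless stop immediately after the nasal /m/, so it voices to [g]; /t/ is a voiceless stop immediately after the nasal /m/, so it voices to [d]; /t/ is a voiceless stop immediately after the nasal /m/, so it voices to [d].
Result: [vapemgesamdomd].

vapemgesamdomd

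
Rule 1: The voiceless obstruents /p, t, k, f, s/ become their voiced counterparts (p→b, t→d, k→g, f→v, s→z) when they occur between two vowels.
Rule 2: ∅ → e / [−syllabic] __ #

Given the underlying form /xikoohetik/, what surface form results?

Rule 1 (intervocalic voicing): /k/ is a voiceless obstruent between vowels /i/ and /o/, so it voices to [g]. /t/ is a voiceless obstruent between vowels /e/ and /i/, so it voices to [d]. /xikoohetik/ → xigoohedik.
Rule 2 (final e-epenthesis): the form ends in the consonant /k/, so [e] is inserted word-finally. /xigoohedik/ → xigoohedike.

xigoohedike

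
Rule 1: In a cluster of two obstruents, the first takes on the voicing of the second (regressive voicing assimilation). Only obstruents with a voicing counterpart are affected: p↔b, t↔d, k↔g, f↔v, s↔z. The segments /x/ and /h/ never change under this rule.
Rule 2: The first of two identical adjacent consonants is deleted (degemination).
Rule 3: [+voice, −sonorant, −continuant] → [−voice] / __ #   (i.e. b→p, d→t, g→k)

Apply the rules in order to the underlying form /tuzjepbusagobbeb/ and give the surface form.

Rule 1 (regressive voicing assimilation): /p/ precedes the voiced obstruent /b/, so it voices to [b] by assimilation. /tuzjepbusagobbeb/ → tuzjebbusagobbeb.
Rule 2 (degemination): /bb/ is a geminate; the first /b/ deletes. /bb/ is a geminate; the first /b/ deletes. /tuzjebbusagobbeb/ → tuzjebusagobeb.
Rule 3 (final devoicing): /b/ is a voiced stop in word-final position, so it devoices to [p]. /tuzjebusagobeb/ → tuzjebusagobep.

tuzjebusagobep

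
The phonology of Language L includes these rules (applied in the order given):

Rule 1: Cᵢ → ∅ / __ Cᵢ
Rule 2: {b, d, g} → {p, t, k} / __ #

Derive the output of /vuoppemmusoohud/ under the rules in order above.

vuopemusoohut

Rule 1 (degemination): /pp/ is a geminate; the first /p/ deletes. /mm/ is a geminate; the first /m/ deletes. /vuoppemmusoohud/ → vuopemusoohud.
Rule 2 (final devoicing): /d/ is a voiced stop in word-final position, so it devoices to [t]. /vuopemusoohud/ → vuopemusoohut.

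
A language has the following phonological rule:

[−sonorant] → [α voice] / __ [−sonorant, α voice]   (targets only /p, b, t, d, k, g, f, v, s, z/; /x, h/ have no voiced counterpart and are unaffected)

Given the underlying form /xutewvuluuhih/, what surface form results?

No segment of /xutewvuluuhih/ meets the structural description of the rule, so the form surfaces unchanged.

xutewvuluuhih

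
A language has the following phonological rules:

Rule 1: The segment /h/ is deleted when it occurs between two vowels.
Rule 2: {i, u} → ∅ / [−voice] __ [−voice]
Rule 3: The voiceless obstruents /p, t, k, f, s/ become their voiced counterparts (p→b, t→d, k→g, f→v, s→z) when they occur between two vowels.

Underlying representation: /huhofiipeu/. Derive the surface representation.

Rule 1 (intervocalic h-deletion): /h/ occurs between vowels /u/ and /o/, so it deletes. /huhofiipeu/ → huofiipeu.
Rule 2 (high vowel syncope): no segment meets the environment; /huofiipeu/ is unchanged.
Rule 3 (intervocalic voicing): /f/ is a voiceless obstruent between vowels /o/ and /i/, so it voices to [v]. /p/ is a voiceless obstruent between vowels /i/ and /e/, so it voices to [b]. /huofiipeu/ → huoviibeu.

huoviibeu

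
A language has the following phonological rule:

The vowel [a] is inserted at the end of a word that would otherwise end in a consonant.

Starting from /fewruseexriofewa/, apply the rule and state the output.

No segment of /fewruseexriofewa/ meets the structural description of the rule, so the form surfaces unchanged.

fewruseexriofewa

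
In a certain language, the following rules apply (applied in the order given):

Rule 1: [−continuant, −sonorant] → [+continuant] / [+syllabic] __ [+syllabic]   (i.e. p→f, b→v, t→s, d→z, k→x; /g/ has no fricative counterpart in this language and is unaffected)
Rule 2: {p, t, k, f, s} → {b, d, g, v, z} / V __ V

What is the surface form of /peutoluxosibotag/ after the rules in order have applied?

peuzoluxozivozag

Rule 1 (intervocalic spirantization): /t/ is a stop between vowels /u/ and /o/, so it spirantizes to the fricative [s]. /b/ is a stop between vowels /i/ and /o/, so it spirantizes to the fricative [v]. /t/ is a stop between vowels /o/ and /a/, so it spirantizes to the fricative [s]. /peutoluxosibotag/ → peusoluxosivosag.
Rule 2 (intervocalic voicing): /s/ is a voiceless obstruent between vowels /u/ and /o/, so it voices to [z]. /s/ is a voiceless obstruent between vowels /o/ and /i/, so it voices to [z]. /s/ is a voiceless obstruent between vowels /o/ and /a/, so it voices to [z]. /peusoluxosivosag/ → peuzoluxozivozag.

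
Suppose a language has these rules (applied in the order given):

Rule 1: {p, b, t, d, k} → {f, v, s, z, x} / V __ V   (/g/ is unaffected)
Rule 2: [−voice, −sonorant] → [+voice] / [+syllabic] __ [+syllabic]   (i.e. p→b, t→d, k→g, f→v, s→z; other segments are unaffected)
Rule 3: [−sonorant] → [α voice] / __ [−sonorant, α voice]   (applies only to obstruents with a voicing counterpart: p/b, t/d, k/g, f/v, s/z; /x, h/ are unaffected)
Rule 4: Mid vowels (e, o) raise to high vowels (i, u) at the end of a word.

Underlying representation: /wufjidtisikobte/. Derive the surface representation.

Rule 1 (intervocalic spirantization): /k/ is a stop between vowels /i/ and /o/, so it spirantizes to the fricative [x]. /wufjidtisikobte/ → wufjidtisixobte.
Rule 2 (intervocalic voicing): /s/ is a voiceless obstruent between vowels /i/ and /i/, so it voices to [z]. /wufjidtisixobte/ → wufjidtizixobte.
Rule 3 (regressive voicing assimilation): /d/ precedes the voiceless obstruent /t/, so it devoices to [t] by assimilation. /b/ precedes the voiceless obstruent /t/, so it devoices to [p] by assimilation. /wufjidtizixobte/ → wufjittizixopte.
Rule 4 (final vowel raising): /e/ is a mid vowel in word-final position, so it raises to [i]. /wufjittizixopte/ → wufjittizixopti.

wufjittizixopti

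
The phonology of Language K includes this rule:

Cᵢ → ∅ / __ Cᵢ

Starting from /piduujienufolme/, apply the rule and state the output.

No segment of /piduujienufolme/ meets the structural description of the rule, so the form surfaces unchanged.

piduujienufolme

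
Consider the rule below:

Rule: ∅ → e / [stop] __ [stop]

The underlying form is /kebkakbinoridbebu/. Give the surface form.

kebekakebinoridebebu

/b/ and /k/ form a stop–stop cluster, so [e] is inserted between them.
/k/ and /b/ form a stop–stop cluster, so [e] is inserted between them.
/d/ and /b/ form a stop–stop cluster, so [e] is inserted between them.
Surface form: [kebekakebinoridebebu].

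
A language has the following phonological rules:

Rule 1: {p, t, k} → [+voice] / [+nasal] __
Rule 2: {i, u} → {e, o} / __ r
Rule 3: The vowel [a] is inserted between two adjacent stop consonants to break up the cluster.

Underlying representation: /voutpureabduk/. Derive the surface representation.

voutaporeabaduk

Rule 1 (post-nasal voicing): no segment meets the environment; /voutpureabduk/ is unchanged.
Rule 2 (pre-rhotic lowering): /u/ is a high vowel immediately before /r/, so it lowers to [o]. /voutpureabduk/ → voutporeabduk.
Rule 3 (stop-cluster a-epenthesis): /t/ and /p/ form a stop–stop cluster, so [a] is inserted between them. /b/ and /d/ form a stop–stop cluster, so [a] is inserted between them. /voutporeabduk/ → voutaporeabaduk.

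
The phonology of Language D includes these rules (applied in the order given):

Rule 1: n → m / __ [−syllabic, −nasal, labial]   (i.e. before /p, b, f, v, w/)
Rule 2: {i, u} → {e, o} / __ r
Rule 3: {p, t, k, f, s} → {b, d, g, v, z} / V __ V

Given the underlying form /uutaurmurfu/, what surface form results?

uudaormorfu

Rule 1 (nasal place assimilation): no segment meets the environment; /uutaurmurfu/ is unchanged.
Rule 2 (pre-rhotic lowering): /u/ is a high vowel immediately before /r/, so it lowers to [o]. /u/ is a high vowel immediately before /r/, so it lowers to [o]. /uutaurmurfu/ → uutaormorfu.
Rule 3 (intervocalic voicing): /t/ is a voiceless obstruent between vowels /u/ and /a/, so it voices to [d]. /uutaormorfu/ → uudaormorfu.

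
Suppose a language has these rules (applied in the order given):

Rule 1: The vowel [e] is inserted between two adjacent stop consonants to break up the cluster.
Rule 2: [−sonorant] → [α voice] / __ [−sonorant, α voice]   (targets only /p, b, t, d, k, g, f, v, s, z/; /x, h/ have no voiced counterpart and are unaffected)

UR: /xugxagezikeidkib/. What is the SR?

Rule 1 (stop-cluster e-epenthesis): /d/ and /k/ form a stop–stop cluster, so [e] is inserted between them. /xugxagezikeidkib/ → xugxagezikeidekib.
Rule 2 (regressive voicing assimilation): /g/ precedes the voiceless obstruent /x/, so it devoices to [k] by assimilation. /xugxagezikeidekib/ → xukxagezikeidekib.

xukxagezikeidekib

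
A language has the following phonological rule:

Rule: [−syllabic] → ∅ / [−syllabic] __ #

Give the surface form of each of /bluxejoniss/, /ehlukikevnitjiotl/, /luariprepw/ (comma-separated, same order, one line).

bluxejonis, ehlukikevnitjiot, luariprep

/bluxejoniss/: /s/ is the second consonant of a word-final cluster /ss/, so it deletes. → [bluxejonis].
/ehlukikevnitjiotl/: /l/ is the second consonant of a word-final cluster /tl/, so it deletes. → [ehlukikevnitjiot].
/luariprepw/: /w/ is the second consonant of a word-final cluster /pw/, so it deletes. → [luariprep].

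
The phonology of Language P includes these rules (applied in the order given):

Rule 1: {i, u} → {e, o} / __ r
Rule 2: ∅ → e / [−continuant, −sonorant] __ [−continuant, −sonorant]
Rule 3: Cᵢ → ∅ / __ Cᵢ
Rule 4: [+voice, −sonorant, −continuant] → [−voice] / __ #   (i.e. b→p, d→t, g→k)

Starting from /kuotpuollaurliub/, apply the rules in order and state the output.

kuotepuolaorliup

Rule 1 (pre-rhotic lowering): /u/ is a high vowel immediately before /r/, so it lowers to [o]. /kuotpuollaurliub/ → kuotpuollaorliub.
Rule 2 (stop-cluster e-epenthesis): /t/ and /p/ form a stop–stop cluster, so [e] is inserted between them. /kuotpuollaorliub/ → kuotepuollaorliub.
Rule 3 (degemination): /ll/ is a geminate; the first /l/ deletes. /kuotepuollaorliub/ → kuotepuolaorliub.
Rule 4 (final devoicing): /b/ is a voiced stop in word-final position, so it devoices to [p]. /kuotepuolaorliub/ → kuotepuolaorliup.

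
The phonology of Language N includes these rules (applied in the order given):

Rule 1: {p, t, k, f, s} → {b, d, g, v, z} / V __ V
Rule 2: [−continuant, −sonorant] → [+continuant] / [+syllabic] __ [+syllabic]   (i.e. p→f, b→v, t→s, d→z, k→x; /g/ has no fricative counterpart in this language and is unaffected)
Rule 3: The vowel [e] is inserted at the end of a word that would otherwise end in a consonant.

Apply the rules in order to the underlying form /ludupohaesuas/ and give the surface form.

luzuvohaezuase

Rule 1 (intervocalic voicing): /p/ is a voiceless obstruent between vowels /u/ and /o/, so it voices to [b]. /s/ is a voiceless obstruent between vowels /e/ and /u/, so it voices to [z]. /ludupohaesuas/ → ludubohaezuas.
Rule 2 (intervocalic spirantization): /d/ is a stop between vowels /u/ and /u/, so it spirantizes to the fricative [z]. /b/ is a stop between vowels /u/ and /o/, so it spirantizes to the fricative [v]. /ludubohaezuas/ → luzuvohaezuas.
Rule 3 (final e-epenthesis): the form ends in the consonant /s/, so [e] is inserted word-finally. /luzuvohaezuas/ → luzuvohaezuase.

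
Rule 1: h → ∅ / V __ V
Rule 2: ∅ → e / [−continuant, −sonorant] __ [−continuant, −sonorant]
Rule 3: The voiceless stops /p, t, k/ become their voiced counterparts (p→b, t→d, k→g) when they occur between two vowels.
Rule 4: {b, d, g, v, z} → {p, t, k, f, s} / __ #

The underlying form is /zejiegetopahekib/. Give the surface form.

zejiegedobaegip

Rule 1 (intervocalic h-deletion): /h/ occurs between vowels /a/ and /e/, so it deletes. /zejiegetopahekib/ → zejiegetopaekib.
Rule 2 (stop-cluster e-epenthesis): no segment meets the environment; /zejiegetopaekib/ is unchanged.
Rule 3 (intervocalic voicing): /t/ is a voiceless stop between vowels /e/ and /o/, so it voices to [d]. /p/ is a voiceless stop between vowels /o/ and /a/, so it voices to [b]. /k/ is a voiceless stop between vowels /e/ and /i/, so it voices to [g]. /zejiegetopaekib/ → zejiegedobaegib.
Rule 4 (final devoicing): /b/ is a voiced obstruent in word-final position, so it devoices to [p]. /zejiegedobaegib/ → zejiegedobaegip.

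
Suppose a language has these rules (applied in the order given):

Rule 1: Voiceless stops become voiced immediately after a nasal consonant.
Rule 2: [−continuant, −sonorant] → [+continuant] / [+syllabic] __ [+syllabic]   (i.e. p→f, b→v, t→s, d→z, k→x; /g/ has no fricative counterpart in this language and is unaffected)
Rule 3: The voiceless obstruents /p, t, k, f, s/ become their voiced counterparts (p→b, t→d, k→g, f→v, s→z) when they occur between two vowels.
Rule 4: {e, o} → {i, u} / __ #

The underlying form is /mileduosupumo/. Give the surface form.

Rule 1 (post-nasal voicing): no segment meets the environment; /mileduosupumo/ is unchanged.
Rule 2 (intervocalic spirantization): /d/ is a stop between vowels /e/ and /u/, so it spirantizes to the fricative [z]. /p/ is a stop between vowels /u/ and /u/, so it spirantizes to the fricative [f]. /mileduosupumo/ → milezuosufumo.
Rule 3 (intervocalic voicing): /s/ is a voiceless obstruent between vowels /o/ and /u/, so it voices to [z]. /f/ is a voiceless obstruent between vowels /u/ and /u/, so it voices to [v]. /milezuosufumo/ → milezuozuvumo.
Rule 4 (final vowel raising): /o/ is a mid vowel in word-final position, so it raises to [u]. /milezuozuvumo/ → milezuozuvumu.

milezuozuvumu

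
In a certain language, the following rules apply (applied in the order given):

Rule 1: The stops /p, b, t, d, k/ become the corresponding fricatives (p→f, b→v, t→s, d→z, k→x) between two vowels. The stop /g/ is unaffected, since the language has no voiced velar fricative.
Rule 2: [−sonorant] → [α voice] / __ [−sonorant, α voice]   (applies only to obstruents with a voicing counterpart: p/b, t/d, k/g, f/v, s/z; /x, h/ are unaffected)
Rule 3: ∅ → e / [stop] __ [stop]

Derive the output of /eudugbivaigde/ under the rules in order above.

euzugebivaigede

Rule 1 (intervocalic spirantization): /d/ is a stop between vowels /u/ and /u/, so it spirantizes to the fricative [z]. /eudugbivaigde/ → euzugbivaigde.
Rule 2 (regressive voicing assimilation): no segment meets the environment; /euzugbivaigde/ is unchanged.
Rule 3 (stop-cluster e-epenthesis): /g/ and /b/ form a stop–stop cluster, so [e] is inserted between them. /g/ and /d/ form a stop–stop cluster, so [e] is inserted between them. /euzugbivaigde/ → euzugebivaigede.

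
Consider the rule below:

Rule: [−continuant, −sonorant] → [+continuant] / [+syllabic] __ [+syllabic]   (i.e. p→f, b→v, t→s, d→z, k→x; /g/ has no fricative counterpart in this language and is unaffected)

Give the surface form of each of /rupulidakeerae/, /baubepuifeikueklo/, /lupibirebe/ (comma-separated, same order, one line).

/rupulidakeerae/: /p/ is a stop between vowels /u/ and /u/, so it spirantizes to the fricative [f]. /d/ is a stop between vowels /i/ and /a/, so it spirantizes to the fricative [z]. /k/ is a stop between vowels /a/ and /e/, so it spirantizes to the fricative [x]. → [rufulizaxeerae].
/baubepuifeikueklo/: /b/ is a stop between vowels /u/ and /e/, so it spirantizes to the fricative [v]. /p/ is a stop between vowels /e/ and /u/, so it spirantizes to the fricative [f]. /k/ is a stop between vowels /i/ and /u/, so it spirantizes to the fricative [x]. → [bauvefuifeixueklo].
/lupibirebe/: /p/ is a stop between vowels /u/ and /i/, so it spirantizes to the fricative [f]. /b/ is a stop between vowels /i/ and /i/, so it spirantizes to the fricative [v]. /b/ is a stop between vowels /e/ and /e/, so it spirantizes to the fricative [v]. → [lufivireve].

rufulizaxeerae, bauvefuifeixueklo, lufivireve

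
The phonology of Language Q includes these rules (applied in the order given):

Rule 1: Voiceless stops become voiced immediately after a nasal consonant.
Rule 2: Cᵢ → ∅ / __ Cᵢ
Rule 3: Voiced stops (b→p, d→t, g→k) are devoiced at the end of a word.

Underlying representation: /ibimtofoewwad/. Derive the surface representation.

ibimdofoewat

Rule 1 (post-nasal voicing): /t/ is a voiceless stop immediately after the nasal /m/, so it voices to [d]. /ibimtofoewwad/ → ibimdofoewwad.
Rule 2 (degemination): /ww/ is a geminate; the first /w/ deletes. /ibimdofoewwad/ → ibimdofoewad.
Rule 3 (final devoicing): /d/ is a voiced stop in word-final position, so it devoices to [t]. /ibimdofoewad/ → ibimdofoewat.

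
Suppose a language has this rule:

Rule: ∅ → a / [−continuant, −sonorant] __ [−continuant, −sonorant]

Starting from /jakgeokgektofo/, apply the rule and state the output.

jakageokagekatofo

/k/ and /g/ form a stop–stop cluster, so [a] is inserted between them.
/k/ and /g/ form a stop–stop cluster, so [a] is inserted between them.
/k/ and /t/ form a stop–stop cluster, so [a] is inserted between them.
Surface form: [jakageokagekatofo].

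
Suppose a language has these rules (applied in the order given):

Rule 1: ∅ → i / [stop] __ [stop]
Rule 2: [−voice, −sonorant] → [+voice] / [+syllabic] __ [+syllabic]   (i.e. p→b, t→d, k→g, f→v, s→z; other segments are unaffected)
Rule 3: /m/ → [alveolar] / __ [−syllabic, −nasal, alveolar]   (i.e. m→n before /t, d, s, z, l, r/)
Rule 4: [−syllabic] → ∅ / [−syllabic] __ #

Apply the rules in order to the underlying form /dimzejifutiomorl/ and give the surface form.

dinzejivudiomor

Rule 1 (stop-cluster i-epenthesis): no segment meets the environment; /dimzejifutiomorl/ is unchanged.
Rule 2 (intervocalic voicing): /f/ is a voiceless obstruent between vowels /i/ and /u/, so it voices to [v]. /t/ is a voiceless obstruent between vowels /u/ and /i/, so it voices to [d]. /dimzejifutiomorl/ → dimzejivudiomorl.
Rule 3 (nasal place assimilation): /m/ precedes the alveolar consonant /z/, so it assimilates in place to [n]. /dimzejivudiomorl/ → dinzejivudiomorl.
Rule 4 (final cluster simplification): /l/ is the second consonant of a word-final cluster /rl/, so it deletes. /dinzejivudiomorl/ → dinzejivudiomor.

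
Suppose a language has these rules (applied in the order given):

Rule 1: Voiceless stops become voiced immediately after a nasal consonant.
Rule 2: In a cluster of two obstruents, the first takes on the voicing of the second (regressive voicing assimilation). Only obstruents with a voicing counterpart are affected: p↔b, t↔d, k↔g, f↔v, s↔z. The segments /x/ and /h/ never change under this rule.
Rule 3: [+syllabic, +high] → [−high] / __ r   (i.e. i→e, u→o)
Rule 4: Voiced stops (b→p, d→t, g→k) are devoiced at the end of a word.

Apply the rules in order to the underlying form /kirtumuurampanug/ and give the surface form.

kertumuorambanuk

Rule 1 (post-nasal voicing): /p/ is a voiceless stop immediately after the nasal /m/, so it voices to [b]. /kirtumuurampanug/ → kirtumuurambanug.
Rule 2 (regressive voicing assimilation): no segment meets the environment; /kirtumuurambanug/ is unchanged.
Rule 3 (pre-rhotic lowering): /i/ is a high vowel immediately before /r/, so it lowers to [e]. /u/ is a high vowel immediately before /r/, so it lowers to [o]. /kirtumuurambanug/ → kertumuorambanug.
Rule 4 (final devoicing): /g/ is a voiced stop in word-final position, so it devoices to [k]. /kertumuorambanug/ → kertumuorambanuk.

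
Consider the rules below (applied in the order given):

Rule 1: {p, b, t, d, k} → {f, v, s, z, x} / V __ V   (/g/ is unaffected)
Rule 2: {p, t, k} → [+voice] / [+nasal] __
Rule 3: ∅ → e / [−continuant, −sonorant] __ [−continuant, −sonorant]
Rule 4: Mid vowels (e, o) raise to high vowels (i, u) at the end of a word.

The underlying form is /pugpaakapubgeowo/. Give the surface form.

Rule 1 (intervocalic spirantization): /k/ is a stop between vowels /a/ and /a/, so it spirantizes to the fricative [x]. /p/ is a stop between vowels /a/ and /u/, so it spirantizes to the fricative [f]. /pugpaakapubgeowo/ → pugpaaxafubgeowo.
Rule 2 (post-nasal voicing): no segment meets the environment; /pugpaaxafubgeowo/ is unchanged.
Rule 3 (stop-cluster e-epenthesis): /g/ and /p/ form a stop–stop cluster, so [e] is inserted between them. /b/ and /g/ form a stop–stop cluster, so [e] is inserted between them. /pugpaaxafubgeowo/ → pugepaaxafubegeowo.
Rule 4 (final vowel raising): /o/ is a mid vowel in word-final position, so it raises to [u]. /pugepaaxafubegeowo/ → pugepaaxafubegeowu.

pugepaaxafubegeowu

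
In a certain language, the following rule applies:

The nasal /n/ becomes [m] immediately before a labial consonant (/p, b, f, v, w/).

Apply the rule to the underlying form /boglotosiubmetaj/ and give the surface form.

boglotosiubmetaj

No segment of /boglotosiubmetaj/ meets the structural description of the rule, so the form surfaces unchanged.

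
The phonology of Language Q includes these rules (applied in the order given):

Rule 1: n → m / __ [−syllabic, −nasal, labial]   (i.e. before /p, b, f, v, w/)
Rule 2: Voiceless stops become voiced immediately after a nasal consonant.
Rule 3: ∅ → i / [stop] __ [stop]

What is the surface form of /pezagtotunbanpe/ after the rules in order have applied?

pezagitotumbambe

Rule 1 (nasal place assimilation): /n/ precedes the labial consonant /b/, so it assimilates in place to [m]. /n/ precedes the labial consonant /p/, so it assimilates in place to [m]. /pezagtotunbanpe/ → pezagtotumbampe.
Rule 2 (post-nasal voicing): /p/ is a voiceless stop immediately after the nasal /m/, so it voices to [b]. /pezagtotumbampe/ → pezagtotumbambe.
Rule 3 (stop-cluster i-epenthesis): /g/ and /t/ form a stop–stop cluster, so [i] is inserted between them. /pezagtotumbambe/ → pezagitotumbambe.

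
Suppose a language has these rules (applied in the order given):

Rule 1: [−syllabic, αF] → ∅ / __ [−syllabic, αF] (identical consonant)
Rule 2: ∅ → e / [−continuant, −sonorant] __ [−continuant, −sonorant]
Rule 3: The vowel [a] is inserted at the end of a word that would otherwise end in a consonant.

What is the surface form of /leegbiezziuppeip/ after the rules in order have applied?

leegebieziupeipa

Rule 1 (degemination): /zz/ is a geminate; the first /z/ deletes. /pp/ is a geminate; the first /p/ deletes. /leegbiezziuppeip/ → leegbieziupeip.
Rule 2 (stop-cluster e-epenthesis): /g/ and /b/ form a stop–stop cluster, so [e] is inserted between them. /leegbieziupeip/ → leegebieziupeip.
Rule 3 (final a-epenthesis): the form ends in the consonant /p/, so [a] is inserted word-finally. /leegebieziupeip/ → leegebieziupeipa.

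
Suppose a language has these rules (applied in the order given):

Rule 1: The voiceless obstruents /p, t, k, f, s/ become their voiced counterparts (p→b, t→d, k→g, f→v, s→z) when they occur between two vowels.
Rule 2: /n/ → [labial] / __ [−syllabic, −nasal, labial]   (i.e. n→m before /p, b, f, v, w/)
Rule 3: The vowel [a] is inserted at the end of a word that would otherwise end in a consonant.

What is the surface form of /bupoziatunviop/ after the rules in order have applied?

Rule 1 (intervocalic voicing): /p/ is a voiceless obstruent between vowels /u/ and /o/, so it voices to [b]. /t/ is a voiceless obstruent between vowels /a/ and /u/, so it voices to [d]. /bupoziatunviop/ → buboziadunviop.
Rule 2 (nasal place assimilation): /n/ precedes the labial consonant /v/, so it assimilates in place to [m]. /buboziadunviop/ → buboziadumviop.
Rule 3 (final a-epenthesis): the form ends in the consonant /p/, so [a] is inserted word-finally. /buboziadumviop/ → buboziadumviopa.

buboziadumviopa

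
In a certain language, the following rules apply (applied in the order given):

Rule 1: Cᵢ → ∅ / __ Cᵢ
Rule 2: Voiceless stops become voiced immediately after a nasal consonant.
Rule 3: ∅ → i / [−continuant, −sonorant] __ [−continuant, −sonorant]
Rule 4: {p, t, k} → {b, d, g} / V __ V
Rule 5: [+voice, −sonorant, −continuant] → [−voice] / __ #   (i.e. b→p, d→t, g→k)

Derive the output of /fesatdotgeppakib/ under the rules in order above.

fesadidodigebagip

Rule 1 (degemination): /pp/ is a geminate; the first /p/ deletes. /fesatdotgeppakib/ → fesatdotgepakib.
Rule 2 (post-nasal voicing): no segment meets the environment; /fesatdotgepakib/ is unchanged.
Rule 3 (stop-cluster i-epenthesis): /t/ and /d/ form a stop–stop cluster, so [i] is inserted between them. /t/ and /g/ form a stop–stop cluster, so [i] is inserted between them. /fesatdotgepakib/ → fesatidotigepakib.
Rule 4 (intervocalic voicing): /t/ is a voiceless stop between vowels /a/ and /i/, so it voices to [d]. /t/ is a voiceless stop between vowels /o/ and /i/, so it voices to [d]. /p/ is a voiceless stop between vowels /e/ and /a/, so it voices to [b]. /k/ is a voiceless stop between vowels /a/ and /i/, so it voices to [g]. /fesatidotigepakib/ → fesadidodigebagib.
Rule 5 (final devoicing): /b/ is a voiced stop in word-final position, so it devoices to [p]. /fesadidodigebagib/ → fesadidodigebagip.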